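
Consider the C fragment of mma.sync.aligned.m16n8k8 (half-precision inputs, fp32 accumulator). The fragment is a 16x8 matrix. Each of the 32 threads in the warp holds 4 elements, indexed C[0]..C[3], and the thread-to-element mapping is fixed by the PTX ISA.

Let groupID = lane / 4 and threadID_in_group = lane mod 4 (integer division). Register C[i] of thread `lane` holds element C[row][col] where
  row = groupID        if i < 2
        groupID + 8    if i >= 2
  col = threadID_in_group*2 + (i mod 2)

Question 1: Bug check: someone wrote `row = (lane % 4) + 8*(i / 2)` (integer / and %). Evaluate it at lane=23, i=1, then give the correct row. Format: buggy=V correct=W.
buggy=3 correct=5

`(lane % 4) + 8*(i / 2)`[23,1]→3
lane 23→23/4=5, 23 mod 4=3
i=1  r:5+0→5  c:2·3+1→7
row: 3 vs 5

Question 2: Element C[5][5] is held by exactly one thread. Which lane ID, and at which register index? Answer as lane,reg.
r=5->g=5,rb=0  c=5->t=2,b0=1
L=5*4+2=22  i=0*2+1=1

22,1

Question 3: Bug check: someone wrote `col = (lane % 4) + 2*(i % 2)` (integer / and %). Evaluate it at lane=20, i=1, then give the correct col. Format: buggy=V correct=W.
buggy=2 correct=1

`(lane % 4) + 2*(i % 2)`[20,1]⇒2
20: gr=5,th=0
[1] (5+0,0*2+1) = (5,1)
col: 2 vs 1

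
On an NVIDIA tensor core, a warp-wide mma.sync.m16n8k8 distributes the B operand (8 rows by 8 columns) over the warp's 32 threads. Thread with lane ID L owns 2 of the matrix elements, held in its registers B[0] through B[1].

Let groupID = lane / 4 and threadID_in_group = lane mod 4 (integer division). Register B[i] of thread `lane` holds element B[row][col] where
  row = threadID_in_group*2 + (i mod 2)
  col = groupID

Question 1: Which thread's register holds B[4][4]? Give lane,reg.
18,0

c=4->g=4  r=4->t=2,b0=0
L=4*4+2=18  i=0=0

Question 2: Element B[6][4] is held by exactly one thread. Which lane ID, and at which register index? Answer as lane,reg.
19,0

c=4→G=4  r=6→T=3,p=0
L=4*4+3=19  i=0=0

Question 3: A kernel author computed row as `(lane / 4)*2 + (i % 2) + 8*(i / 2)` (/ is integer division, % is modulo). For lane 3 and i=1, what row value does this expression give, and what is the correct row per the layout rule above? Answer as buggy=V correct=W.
buggy=1 correct=7

`(lane / 4)*2 + (i % 2) + 8*(i / 2)`[3,1]⇒1
lane 3: gr=0 (3/4), th=3 (3%4)
i=1: r=3*2+1=7, c=gr=0
row: 1 vs 7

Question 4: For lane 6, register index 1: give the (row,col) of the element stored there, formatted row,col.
L=6→G=6>>2=1, T=6&3=2
[1]→row 2·2+1=5  col G=1

5,1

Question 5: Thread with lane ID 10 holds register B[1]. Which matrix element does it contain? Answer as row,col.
L=10=>grp=10>>2=2, tig=10&3=2
[1]=>row 2·2+1=5  col grp=2

5,2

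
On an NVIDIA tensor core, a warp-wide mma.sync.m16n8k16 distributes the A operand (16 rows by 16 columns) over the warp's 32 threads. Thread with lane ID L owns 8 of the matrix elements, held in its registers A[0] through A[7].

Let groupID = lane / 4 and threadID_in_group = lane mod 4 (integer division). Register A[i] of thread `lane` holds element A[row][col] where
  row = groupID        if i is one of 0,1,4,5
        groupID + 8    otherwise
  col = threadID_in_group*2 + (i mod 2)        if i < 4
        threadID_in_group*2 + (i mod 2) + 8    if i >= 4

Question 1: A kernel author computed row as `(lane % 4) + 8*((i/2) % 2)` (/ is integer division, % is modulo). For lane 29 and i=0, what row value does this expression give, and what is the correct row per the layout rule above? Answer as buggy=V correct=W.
`(lane % 4) + 8*((i/2) % 2)`[29,0]->1
29: g=7,t=1
[0] (7+0,1*2+0+0) = (7,2)
row: 1 vs 7

buggy=1 correct=7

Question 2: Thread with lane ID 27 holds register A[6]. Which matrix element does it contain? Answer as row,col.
14,14

lane 27⇒27/4=6, 27 mod 4=3
i=6  r:6+8⇒14  c:2·3+0+8⇒14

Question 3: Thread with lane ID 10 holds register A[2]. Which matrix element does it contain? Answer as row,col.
10,4

10: g=2,t=2
[2] (2+8,2*2+0+0) = (10,4)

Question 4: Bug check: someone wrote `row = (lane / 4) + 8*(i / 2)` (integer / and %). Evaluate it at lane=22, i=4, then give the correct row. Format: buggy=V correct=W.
buggy=21 correct=5

`(lane / 4) + 8*(i / 2)`[22,4]->21
22: gid=5,tid=2
[4] (5+0,2*2+0+8) = (5,12)
row: 21 vs 5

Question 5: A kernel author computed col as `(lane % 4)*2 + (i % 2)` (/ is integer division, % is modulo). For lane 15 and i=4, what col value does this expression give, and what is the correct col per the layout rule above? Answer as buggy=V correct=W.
`(lane % 4)*2 + (i % 2)`[15,4]→6
L=15→G=15>>2=3, T=15&3=3
[4]→row 3+0=3  col 3·2+0+8=14
col: 6 vs 14

buggy=6 correct=14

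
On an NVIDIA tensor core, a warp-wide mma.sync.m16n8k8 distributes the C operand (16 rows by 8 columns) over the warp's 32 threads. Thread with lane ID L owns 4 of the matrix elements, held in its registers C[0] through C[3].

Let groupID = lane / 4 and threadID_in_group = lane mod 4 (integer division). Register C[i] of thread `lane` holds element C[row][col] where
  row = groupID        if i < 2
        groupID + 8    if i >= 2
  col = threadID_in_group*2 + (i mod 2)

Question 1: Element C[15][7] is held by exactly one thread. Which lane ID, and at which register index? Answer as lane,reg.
r=15->g=7,rb=1  c=7->t=3,b0=1
L=7*4+3=31  i=1*2+1=3

31,3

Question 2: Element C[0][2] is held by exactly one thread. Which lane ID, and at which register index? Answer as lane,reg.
1,0

r:0=>grp=0,rB=0  c:2=>tig=1,lo=0
L=0*4+1=1  i=0*2+0=0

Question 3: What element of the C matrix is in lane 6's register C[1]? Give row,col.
lane 6=>6/4=1, 6 mod 4=2
i=1  r:1+0=>1  c:2·2+1=>5

1,5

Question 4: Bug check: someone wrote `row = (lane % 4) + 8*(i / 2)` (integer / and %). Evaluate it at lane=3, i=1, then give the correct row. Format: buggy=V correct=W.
buggy=3 correct=0

`(lane % 4) + 8*(i / 2)`[3,1]->3
3: gid=0,tid=3
[1] (0+0,3*2+1) = (0,7)
row: 3 vs 0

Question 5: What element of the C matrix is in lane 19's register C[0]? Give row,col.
4,6

lane 19: gr=4 (19/4), th=3 (19%4)
i=0: r=4+0=4, c=3*2+0=6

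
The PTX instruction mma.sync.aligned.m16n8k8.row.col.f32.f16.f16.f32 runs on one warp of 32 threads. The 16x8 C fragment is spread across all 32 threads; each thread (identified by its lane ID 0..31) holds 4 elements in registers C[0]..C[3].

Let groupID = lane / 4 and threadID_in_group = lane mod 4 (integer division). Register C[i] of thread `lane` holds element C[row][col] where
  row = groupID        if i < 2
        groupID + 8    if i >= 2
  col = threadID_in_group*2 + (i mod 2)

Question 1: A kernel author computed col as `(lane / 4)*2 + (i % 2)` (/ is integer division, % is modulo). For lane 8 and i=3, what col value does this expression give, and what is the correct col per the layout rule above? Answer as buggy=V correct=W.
buggy=5 correct=1

`(lane / 4)*2 + (i % 2)`[8,3]=>5
L=8=>grp=8>>2=2, tig=8&3=0
[3]=>row 2+8=10  col 0·2+1=1
col: 5 vs 1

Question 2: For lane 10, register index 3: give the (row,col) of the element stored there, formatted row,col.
10,5

L=10⇒gr=10>>2=2, th=10&3=2
[3]⇒row 2+8=10  col 2·2+1=5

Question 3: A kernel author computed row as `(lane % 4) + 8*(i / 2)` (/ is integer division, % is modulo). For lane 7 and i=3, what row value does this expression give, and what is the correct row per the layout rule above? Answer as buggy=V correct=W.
buggy=11 correct=9

`(lane % 4) + 8*(i / 2)`[7,3]=>11
lane 7=>7/4=1, 7 mod 4=3
i=3  r:1+8=>9  c:2·3+1=>7
row: 11 vs 9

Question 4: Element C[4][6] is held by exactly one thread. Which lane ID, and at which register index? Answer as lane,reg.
19,0

r:4=>grp=4,rB=0  c:6=>tig=3,lo=0
L=4*4+3=19  i=0*2+0=0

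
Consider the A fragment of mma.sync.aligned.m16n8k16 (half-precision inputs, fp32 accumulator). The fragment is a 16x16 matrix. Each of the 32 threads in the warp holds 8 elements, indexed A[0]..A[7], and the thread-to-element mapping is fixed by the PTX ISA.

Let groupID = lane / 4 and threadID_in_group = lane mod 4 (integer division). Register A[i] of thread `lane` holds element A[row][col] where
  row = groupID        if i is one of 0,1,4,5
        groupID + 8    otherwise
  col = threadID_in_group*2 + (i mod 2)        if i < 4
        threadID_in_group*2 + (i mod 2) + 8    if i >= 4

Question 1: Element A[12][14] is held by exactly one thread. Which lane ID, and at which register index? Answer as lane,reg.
r=12->g=4,rb=1  c=14->cb=1,t=3,b0=0
L=4*4+3=19  i=1*4+1*2+0=6

19,6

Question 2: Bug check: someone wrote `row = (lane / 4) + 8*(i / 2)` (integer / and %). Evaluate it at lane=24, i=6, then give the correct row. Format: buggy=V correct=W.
buggy=30 correct=14

`(lane / 4) + 8*(i / 2)`[24,6]->30
L=24->gid=24>>2=6, tid=24&3=0
[6]->row 6+8=14  col 0·2+0+8=8
row: 30 vs 14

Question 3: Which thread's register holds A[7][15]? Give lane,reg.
31,5

r: 7->gid=7,r8=0  c: 15->c8=1,tid=3,i&1=1
L=7*4+3=31  i=1*4+0*2+1=5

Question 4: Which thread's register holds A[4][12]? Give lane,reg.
r=4⇒gr=4,Rb=0  c=12⇒Cb=1,th=2,odd=0
L=4*4+2=18  i=1*4+0*2+0=4

18,4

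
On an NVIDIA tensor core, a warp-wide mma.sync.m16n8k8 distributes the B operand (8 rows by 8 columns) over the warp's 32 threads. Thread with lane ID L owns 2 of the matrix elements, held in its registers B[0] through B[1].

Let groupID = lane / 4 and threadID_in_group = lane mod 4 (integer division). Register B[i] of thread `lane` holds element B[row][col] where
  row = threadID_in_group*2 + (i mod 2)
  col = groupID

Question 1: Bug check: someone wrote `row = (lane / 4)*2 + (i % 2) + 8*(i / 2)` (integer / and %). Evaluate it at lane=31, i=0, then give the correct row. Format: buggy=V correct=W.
buggy=14 correct=6

`(lane / 4)*2 + (i % 2) + 8*(i / 2)`[31,0]->14
lane 31: gid=7 (31/4), tid=3 (31%4)
i=0: r=3*2+0=6, c=gid=7
row: 14 vs 6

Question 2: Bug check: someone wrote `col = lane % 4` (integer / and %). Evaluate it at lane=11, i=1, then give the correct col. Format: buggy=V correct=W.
`lane % 4`[11,1]=>3
lane 11=>11/4=2, 11 mod 4=3
i=1  r:2·3+1=>7  c:2
col: 3 vs 2

buggy=3 correct=2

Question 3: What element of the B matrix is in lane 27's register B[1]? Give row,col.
27: g=6,t=3
[1] (3*2+1,6) = (7,6)

7,6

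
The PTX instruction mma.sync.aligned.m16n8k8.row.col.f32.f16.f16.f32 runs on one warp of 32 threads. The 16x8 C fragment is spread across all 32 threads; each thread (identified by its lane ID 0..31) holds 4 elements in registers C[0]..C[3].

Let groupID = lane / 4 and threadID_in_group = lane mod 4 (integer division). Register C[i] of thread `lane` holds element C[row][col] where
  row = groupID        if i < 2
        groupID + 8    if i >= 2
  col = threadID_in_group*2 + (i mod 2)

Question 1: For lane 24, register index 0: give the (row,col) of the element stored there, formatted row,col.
lane 24: gr=6 (24/4), th=0 (24%4)
i=0: r=6+0=6, c=0*2+0=0

6,0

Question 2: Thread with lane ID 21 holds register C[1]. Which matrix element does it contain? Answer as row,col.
lane 21=>21/4=5, 21 mod 4=1
i=1  r:5+0=>5  c:2·1+1=>3

5,3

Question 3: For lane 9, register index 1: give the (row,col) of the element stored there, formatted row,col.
lane 9: G=2 (9/4), T=1 (9%4)
i=1: r=2+0=2, c=1*2+1=3

2,3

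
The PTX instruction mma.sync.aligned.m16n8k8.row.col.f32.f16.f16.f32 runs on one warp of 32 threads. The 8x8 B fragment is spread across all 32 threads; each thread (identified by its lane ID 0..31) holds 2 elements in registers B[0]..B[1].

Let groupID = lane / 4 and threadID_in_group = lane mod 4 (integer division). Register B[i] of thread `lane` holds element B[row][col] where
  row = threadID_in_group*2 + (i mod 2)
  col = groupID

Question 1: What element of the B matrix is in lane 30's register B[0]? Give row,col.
4,7

lane 30→30/4=7, 30 mod 4=2
i=0  r:2·2+0→4  c:7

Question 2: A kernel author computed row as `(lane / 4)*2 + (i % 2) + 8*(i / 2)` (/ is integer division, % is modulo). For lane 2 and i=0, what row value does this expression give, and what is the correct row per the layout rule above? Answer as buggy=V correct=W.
`(lane / 4)*2 + (i % 2) + 8*(i / 2)`[2,0]→0
lane 2→2/4=0, 2 mod 4=2
i=0  r:2·2+0→4  c:0
row: 0 vs 4

buggy=0 correct=4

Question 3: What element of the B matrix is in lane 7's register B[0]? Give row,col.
7: gr=1,th=3
[0] (3*2+0,1) = (6,1)

6,1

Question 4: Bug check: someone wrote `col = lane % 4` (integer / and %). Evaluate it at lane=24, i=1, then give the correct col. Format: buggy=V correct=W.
buggy=0 correct=6

`lane % 4`[24,1]=>0
lane 24=>24/4=6, 24 mod 4=0
i=1  r:2·0+1=>1  c:6
col: 0 vs 6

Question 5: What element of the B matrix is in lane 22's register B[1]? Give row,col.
5,5

L=22->g=22>>2=5, t=22&3=2
[1]->row 2·2+1=5  col g=5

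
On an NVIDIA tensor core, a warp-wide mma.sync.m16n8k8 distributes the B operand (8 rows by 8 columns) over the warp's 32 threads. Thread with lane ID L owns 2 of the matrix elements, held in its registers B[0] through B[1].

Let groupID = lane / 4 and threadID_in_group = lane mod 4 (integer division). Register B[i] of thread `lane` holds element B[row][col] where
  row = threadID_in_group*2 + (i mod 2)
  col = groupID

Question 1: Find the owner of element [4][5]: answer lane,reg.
c=5⇒gr=5  r=4⇒th=2,odd=0
L=5*4+2=22  i=0=0

22,0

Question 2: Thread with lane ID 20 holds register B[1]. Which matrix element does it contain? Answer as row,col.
L=20→G=20>>2=5, T=20&3=0
[1]→row 0·2+1=1  col G=5

1,5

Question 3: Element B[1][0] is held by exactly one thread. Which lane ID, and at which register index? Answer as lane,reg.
0,1

c:0=>grp=0  r:1=>tig=0,lo=1
L=0*4+0=0  i=1=1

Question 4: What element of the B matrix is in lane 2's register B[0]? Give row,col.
L=2=>grp=2>>2=0, tig=2&3=2
[0]=>row 2·2+0=4  col grp=0

4,0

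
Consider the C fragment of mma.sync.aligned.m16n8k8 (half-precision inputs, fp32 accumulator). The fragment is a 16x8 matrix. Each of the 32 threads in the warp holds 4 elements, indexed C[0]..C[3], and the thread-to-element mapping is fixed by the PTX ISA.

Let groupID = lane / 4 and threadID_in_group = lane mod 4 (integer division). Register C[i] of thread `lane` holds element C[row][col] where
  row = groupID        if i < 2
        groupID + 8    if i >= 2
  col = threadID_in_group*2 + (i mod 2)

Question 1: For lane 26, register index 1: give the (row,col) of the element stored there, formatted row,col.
26: gr=6,th=2
[1] (6+0,2*2+1) = (6,5)

6,5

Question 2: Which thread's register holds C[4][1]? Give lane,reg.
16,1

r:4=>grp=4,rB=0  c:1=>tig=0,lo=1
L=4*4+0=16  i=0*2+1=1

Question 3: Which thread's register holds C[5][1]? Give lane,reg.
r: 5->gid=5,r8=0  c: 1->tid=0,i&1=1
L=5*4+0=20  i=0*2+1=1

20,1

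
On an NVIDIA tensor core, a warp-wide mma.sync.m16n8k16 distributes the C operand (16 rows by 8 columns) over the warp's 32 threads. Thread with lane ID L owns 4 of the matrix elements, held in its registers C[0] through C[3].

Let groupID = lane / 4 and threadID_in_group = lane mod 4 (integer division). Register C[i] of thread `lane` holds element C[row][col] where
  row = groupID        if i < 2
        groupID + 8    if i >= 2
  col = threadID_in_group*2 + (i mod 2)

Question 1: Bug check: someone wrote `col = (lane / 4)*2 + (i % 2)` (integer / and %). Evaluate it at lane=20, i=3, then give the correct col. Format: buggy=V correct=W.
buggy=11 correct=1

`(lane / 4)*2 + (i % 2)`[20,3]->11
20: gid=5,tid=0
[3] (5+8,0*2+1) = (13,1)
col: 11 vs 1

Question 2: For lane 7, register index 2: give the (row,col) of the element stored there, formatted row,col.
lane 7->7/4=1, 7 mod 4=3
i=2  r:1+8->9  c:2·3+0->6

9,6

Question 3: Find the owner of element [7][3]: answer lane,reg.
29,1

r=7->g=7,rb=0  c=3->t=1,b0=1
L=7*4+1=29  i=0*2+1=1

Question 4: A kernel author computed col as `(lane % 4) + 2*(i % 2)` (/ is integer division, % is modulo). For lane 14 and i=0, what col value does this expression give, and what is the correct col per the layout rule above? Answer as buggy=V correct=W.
`(lane % 4) + 2*(i % 2)`[14,0]=>2
14: grp=3,tig=2
[0] (3+0,2*2+0) = (3,4)
col: 2 vs 4

buggy=2 correct=4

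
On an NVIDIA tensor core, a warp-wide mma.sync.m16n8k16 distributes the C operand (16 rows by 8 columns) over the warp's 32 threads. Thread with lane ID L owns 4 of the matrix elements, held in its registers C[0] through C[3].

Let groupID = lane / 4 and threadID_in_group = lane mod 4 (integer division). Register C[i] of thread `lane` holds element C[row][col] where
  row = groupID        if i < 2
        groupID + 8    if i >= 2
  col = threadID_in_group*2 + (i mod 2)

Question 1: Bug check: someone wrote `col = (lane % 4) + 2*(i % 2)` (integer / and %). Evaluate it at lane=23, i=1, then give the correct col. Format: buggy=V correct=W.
`(lane % 4) + 2*(i % 2)`[23,1]->5
lane 23->23/4=5, 23 mod 4=3
i=1  r:5+0->5  c:2·3+1->7
col: 5 vs 7

buggy=5 correct=7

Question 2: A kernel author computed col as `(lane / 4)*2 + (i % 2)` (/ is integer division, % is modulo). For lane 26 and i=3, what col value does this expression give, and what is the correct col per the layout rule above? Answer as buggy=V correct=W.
buggy=13 correct=5

`(lane / 4)*2 + (i % 2)`[26,3]->13
L=26->g=26>>2=6, t=26&3=2
[3]->row 6+8=14  col 2·2+1=5
col: 13 vs 5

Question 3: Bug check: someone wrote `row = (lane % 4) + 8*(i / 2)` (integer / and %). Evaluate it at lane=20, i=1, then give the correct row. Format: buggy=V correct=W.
`(lane % 4) + 8*(i / 2)`[20,1]=>0
20: grp=5,tig=0
[1] (5+0,0*2+1) = (5,1)
row: 0 vs 5

buggy=0 correct=5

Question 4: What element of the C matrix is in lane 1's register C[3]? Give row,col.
8,3

lane 1: gid=0 (1/4), tid=1 (1%4)
i=3: r=0+8=8, c=1*2+1=3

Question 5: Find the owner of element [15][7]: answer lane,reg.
31,3

r=15->g=7,rb=1  c=7->t=3,b0=1
L=7*4+3=31  i=1*2+1=3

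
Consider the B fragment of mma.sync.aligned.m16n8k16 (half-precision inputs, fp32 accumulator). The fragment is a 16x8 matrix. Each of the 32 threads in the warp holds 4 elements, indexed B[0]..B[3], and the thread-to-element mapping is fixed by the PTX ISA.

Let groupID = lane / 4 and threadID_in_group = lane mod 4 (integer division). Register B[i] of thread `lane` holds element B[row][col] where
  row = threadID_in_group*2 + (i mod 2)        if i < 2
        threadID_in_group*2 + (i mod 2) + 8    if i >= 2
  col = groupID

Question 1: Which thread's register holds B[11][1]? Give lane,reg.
5,3

c=1→G=1  r=11→rhi=1,T=1,p=1
L=1*4+1=5  i=1*2+1=3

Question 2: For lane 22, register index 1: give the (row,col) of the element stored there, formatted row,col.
L=22→G=22>>2=5, T=22&3=2
[1]→row 2·2+1+0=5  col G=5

5,5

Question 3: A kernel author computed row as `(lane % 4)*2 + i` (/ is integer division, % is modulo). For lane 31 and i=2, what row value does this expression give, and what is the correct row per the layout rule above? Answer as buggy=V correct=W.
buggy=8 correct=14

`(lane % 4)*2 + i`[31,2]->8
lane 31->31/4=7, 31 mod 4=3
i=2  r:2·3+0+8->14  c:7
row: 8 vs 14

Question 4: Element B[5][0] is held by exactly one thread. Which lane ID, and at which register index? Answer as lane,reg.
c:0=>grp=0  r:5=>rB=0,tig=2,lo=1
L=0*4+2=2  i=0*2+1=1

2,1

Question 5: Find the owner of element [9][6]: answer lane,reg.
24,3

c=6->g=6  r=9->rb=1,t=0,b0=1
L=6*4+0=24  i=1*2+1=3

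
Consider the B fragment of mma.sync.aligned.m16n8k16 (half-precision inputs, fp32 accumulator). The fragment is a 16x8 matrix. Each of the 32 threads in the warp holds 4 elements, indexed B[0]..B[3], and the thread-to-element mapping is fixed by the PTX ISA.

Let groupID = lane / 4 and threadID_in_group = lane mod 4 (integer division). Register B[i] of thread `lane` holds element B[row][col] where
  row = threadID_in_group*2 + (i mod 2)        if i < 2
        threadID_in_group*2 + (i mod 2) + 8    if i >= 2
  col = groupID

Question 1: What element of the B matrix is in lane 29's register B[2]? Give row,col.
lane 29⇒29/4=7, 29 mod 4=1
i=2  r:2·1+0+8⇒10  c:7

10,7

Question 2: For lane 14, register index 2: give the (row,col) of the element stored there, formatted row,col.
12,3

14: grp=3,tig=2
[2] (2*2+0+8,3) = (12,3)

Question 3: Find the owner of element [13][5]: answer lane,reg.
22,3

c:5=>grp=5  r:13=>rB=1,tig=2,lo=1
L=5*4+2=22  i=1*2+1=3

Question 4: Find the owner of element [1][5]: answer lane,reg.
20,1

c=5→G=5  r=1→rhi=0,T=0,p=1
L=5*4+0=20  i=0*2+1=1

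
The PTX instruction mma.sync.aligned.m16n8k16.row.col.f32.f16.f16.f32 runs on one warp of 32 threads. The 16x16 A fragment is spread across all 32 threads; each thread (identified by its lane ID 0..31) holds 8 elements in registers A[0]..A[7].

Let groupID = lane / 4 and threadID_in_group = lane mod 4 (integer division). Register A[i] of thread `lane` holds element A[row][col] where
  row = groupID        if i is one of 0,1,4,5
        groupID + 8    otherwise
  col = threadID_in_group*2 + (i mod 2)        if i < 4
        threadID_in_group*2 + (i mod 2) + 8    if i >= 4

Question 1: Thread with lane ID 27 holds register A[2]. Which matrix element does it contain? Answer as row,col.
14,6

27: gid=6,tid=3
[2] (6+8,3*2+0+0) = (14,6)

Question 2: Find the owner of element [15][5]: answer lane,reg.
30,3

r: 15->gid=7,r8=1  c: 5->c8=0,tid=2,i&1=1
L=7*4+2=30  i=0*4+1*2+1=3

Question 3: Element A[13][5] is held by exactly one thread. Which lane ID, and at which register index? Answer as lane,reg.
22,3

r: 13->gid=5,r8=1  c: 5->c8=0,tid=2,i&1=1
L=5*4+2=22  i=0*4+1*2+1=3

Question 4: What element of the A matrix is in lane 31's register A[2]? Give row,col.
lane 31: gid=7 (31/4), tid=3 (31%4)
i=2: r=7+8=15, c=3*2+0+0=6

15,6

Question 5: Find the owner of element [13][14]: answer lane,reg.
r=13→G=5,rhi=1  c=14→chi=1,T=3,p=0
L=5*4+3=23  i=1*4+1*2+0=6

23,6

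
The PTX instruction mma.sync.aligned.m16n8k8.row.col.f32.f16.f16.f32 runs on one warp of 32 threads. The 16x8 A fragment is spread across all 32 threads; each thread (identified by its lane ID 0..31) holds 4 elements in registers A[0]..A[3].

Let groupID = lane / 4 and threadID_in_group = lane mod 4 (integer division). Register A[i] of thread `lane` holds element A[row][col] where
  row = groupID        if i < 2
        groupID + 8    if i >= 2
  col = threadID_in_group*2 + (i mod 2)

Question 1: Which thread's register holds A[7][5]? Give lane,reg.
30,1

r=7⇒gr=7,Rb=0  c=5⇒th=2,odd=1
L=7*4+2=30  i=0*2+1=1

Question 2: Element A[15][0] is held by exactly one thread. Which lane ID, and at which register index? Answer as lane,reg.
r: 15->gid=7,r8=1  c: 0->tid=0,i&1=0
L=7*4+0=28  i=1*2+0=2

28,2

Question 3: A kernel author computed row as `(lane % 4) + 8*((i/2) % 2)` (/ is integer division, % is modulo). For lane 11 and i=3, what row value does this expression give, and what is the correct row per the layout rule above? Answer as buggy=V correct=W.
`(lane % 4) + 8*((i/2) % 2)`[11,3]⇒11
11: gr=2,th=3
[3] (2+8,3*2+1) = (10,7)
row: 11 vs 10

buggy=11 correct=10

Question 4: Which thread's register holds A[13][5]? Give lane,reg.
22,3

r=13→G=5,rhi=1  c=5→T=2,p=1
L=5*4+2=22  i=1*2+1=3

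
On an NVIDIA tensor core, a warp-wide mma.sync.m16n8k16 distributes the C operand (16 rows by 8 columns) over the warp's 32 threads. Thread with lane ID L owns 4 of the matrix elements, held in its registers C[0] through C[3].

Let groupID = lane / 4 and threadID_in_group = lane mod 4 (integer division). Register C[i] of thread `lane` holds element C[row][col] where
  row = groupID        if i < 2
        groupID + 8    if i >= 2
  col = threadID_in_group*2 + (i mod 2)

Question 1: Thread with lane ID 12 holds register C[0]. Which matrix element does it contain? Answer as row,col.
lane 12: G=3 (12/4), T=0 (12%4)
i=0: r=3+0=3, c=0*2+0=0

3,0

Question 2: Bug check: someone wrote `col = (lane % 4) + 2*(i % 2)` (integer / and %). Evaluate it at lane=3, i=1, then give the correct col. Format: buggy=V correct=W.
`(lane % 4) + 2*(i % 2)`[3,1]→5
lane 3→3/4=0, 3 mod 4=3
i=1  r:0+0→0  c:2·3+1→7
col: 5 vs 7

buggy=5 correct=7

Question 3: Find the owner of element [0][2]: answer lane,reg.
1,0

r=0→G=0,rhi=0  c=2→T=1,p=0
L=0*4+1=1  i=0*2+0=0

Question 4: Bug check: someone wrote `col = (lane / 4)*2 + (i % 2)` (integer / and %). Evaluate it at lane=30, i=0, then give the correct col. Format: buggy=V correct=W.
buggy=14 correct=4

`(lane / 4)*2 + (i % 2)`[30,0]->14
lane 30->30/4=7, 30 mod 4=2
i=0  r:7+0->7  c:2·2+0->4
col: 14 vs 4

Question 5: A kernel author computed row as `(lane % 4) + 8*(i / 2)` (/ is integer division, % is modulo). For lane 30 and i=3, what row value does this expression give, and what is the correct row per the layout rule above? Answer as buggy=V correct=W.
buggy=10 correct=15

`(lane % 4) + 8*(i / 2)`[30,3]→10
lane 30→30/4=7, 30 mod 4=2
i=3  r:7+8→15  c:2·2+1→5
row: 10 vs 15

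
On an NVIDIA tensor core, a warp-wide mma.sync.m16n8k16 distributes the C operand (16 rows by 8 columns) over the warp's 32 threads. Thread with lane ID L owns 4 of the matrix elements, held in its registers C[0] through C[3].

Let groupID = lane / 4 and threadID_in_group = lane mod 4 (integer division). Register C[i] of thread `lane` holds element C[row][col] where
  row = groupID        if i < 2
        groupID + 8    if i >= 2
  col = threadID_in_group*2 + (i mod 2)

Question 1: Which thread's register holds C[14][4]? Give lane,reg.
26,2

r=14⇒gr=6,Rb=1  c=4⇒th=2,odd=0
L=6*4+2=26  i=1*2+0=2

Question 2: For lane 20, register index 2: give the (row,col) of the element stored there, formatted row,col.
20: G=5,T=0
[2] (5+8,0*2+0) = (13,0)

13,0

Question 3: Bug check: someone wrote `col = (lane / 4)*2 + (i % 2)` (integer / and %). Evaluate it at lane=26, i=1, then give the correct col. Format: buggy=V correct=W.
buggy=13 correct=5

`(lane / 4)*2 + (i % 2)`[26,1]->13
lane 26: g=6 (26/4), t=2 (26%4)
i=1: r=6+0=6, c=2*2+1=5
col: 13 vs 5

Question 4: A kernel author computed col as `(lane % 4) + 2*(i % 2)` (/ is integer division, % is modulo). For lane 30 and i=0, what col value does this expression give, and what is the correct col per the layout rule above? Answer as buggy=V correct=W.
`(lane % 4) + 2*(i % 2)`[30,0]→2
lane 30: G=7 (30/4), T=2 (30%4)
i=0: r=7+0=7, c=2*2+0=4
col: 2 vs 4

buggy=2 correct=4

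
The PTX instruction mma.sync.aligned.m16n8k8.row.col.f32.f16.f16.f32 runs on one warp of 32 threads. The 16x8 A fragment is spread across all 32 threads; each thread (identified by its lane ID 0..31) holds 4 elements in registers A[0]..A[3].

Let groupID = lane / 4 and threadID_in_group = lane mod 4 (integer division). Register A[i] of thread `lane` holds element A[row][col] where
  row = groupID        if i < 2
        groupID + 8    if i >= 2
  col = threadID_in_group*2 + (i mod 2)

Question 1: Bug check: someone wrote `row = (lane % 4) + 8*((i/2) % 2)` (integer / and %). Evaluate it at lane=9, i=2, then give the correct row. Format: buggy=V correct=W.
buggy=9 correct=10

`(lane % 4) + 8*((i/2) % 2)`[9,2]->9
9: gid=2,tid=1
[2] (2+8,1*2+0) = (10,2)
row: 9 vs 10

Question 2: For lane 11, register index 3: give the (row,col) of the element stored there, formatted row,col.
10,7

L=11->g=11>>2=2, t=11&3=3
[3]->row 2+8=10  col 3·2+1=7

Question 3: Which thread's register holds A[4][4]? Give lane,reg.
r: 4->gid=4,r8=0  c: 4->tid=2,i&1=0
L=4*4+2=18  i=0*2+0=0

18,0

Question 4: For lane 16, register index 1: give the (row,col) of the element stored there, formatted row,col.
lane 16: g=4 (16/4), t=0 (16%4)
i=1: r=4+0=4, c=0*2+1=1

4,1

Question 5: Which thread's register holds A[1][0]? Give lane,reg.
4,0

r=1→G=1,rhi=0  c=0→T=0,p=0
L=1*4+0=4  i=0*2+0=0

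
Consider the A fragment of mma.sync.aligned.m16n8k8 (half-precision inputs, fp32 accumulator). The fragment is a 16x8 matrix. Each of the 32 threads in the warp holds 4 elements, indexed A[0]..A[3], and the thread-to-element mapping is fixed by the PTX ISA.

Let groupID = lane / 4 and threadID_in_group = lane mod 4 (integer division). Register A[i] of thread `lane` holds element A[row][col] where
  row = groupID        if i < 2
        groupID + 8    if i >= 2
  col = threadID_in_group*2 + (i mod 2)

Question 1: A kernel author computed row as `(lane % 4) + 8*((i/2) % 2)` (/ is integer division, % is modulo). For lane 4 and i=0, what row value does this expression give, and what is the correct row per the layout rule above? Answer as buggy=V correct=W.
`(lane % 4) + 8*((i/2) % 2)`[4,0]⇒0
4: gr=1,th=0
[0] (1+0,0*2+0) = (1,0)
row: 0 vs 1

buggy=0 correct=1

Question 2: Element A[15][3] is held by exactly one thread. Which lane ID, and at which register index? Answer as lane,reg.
29,3

r=15->g=7,rb=1  c=3->t=1,b0=1
L=7*4+1=29  i=1*2+1=3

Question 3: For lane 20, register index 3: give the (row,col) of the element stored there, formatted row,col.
lane 20: gid=5 (20/4), tid=0 (20%4)
i=3: r=5+8=13, c=0*2+1=1

13,1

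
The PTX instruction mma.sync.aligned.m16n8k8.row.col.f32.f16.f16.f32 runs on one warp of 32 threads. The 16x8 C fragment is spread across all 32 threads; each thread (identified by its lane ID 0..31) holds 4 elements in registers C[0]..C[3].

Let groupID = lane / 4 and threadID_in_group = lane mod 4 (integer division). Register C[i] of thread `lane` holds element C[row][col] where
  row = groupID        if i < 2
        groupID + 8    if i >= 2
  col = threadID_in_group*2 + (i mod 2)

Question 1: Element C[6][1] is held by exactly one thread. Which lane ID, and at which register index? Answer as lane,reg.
r=6⇒gr=6,Rb=0  c=1⇒th=0,odd=1
L=6*4+0=24  i=0*2+1=1

24,1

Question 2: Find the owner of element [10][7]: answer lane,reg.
11,3

r:10=>grp=2,rB=1  c:7=>tig=3,lo=1
L=2*4+3=11  i=1*2+1=3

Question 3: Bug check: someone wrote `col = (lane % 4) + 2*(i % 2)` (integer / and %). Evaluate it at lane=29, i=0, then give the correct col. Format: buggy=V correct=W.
`(lane % 4) + 2*(i % 2)`[29,0]⇒1
L=29⇒gr=29>>2=7, th=29&3=1
[0]⇒row 7+0=7  col 1·2+0=2
col: 1 vs 2

buggy=1 correct=2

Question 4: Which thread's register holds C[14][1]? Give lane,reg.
r: 14->gid=6,r8=1  c: 1->tid=0,i&1=1
L=6*4+0=24  i=1*2+1=3

24,3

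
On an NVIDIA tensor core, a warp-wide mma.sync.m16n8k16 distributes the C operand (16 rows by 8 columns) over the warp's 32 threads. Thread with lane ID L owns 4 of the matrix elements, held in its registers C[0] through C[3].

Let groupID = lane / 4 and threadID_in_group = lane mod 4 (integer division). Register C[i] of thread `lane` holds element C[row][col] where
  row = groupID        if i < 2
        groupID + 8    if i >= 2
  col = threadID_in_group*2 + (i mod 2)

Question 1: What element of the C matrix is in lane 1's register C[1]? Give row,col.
lane 1=>1/4=0, 1 mod 4=1
i=1  r:0+0=>0  c:2·1+1=>3

0,3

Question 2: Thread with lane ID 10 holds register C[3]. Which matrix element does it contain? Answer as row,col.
10,5

lane 10: grp=2 (10/4), tig=2 (10%4)
i=3: r=2+8=10, c=2*2+1=5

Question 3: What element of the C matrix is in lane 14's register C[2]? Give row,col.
11,4

L=14->g=14>>2=3, t=14&3=2
[2]->row 3+8=11  col 2·2+0=4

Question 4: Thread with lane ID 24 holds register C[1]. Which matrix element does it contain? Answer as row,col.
6,1

lane 24: grp=6 (24/4), tig=0 (24%4)
i=1: r=6+0=6, c=0*2+1=1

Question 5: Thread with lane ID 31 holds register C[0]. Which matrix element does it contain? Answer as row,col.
lane 31: gid=7 (31/4), tid=3 (31%4)
i=0: r=7+0=7, c=3*2+0=6

7,6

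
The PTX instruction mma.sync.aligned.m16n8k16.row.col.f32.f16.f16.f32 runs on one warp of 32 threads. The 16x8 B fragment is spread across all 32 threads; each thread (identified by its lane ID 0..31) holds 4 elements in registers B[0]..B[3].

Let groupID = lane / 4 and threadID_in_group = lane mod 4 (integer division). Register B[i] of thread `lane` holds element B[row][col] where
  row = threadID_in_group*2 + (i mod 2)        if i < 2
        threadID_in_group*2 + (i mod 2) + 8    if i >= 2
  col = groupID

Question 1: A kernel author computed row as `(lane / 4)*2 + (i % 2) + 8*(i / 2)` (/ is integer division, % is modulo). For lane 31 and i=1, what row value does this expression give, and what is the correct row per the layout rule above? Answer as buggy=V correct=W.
`(lane / 4)*2 + (i % 2) + 8*(i / 2)`[31,1]→15
L=31→G=31>>2=7, T=31&3=3
[1]→row 3·2+1+0=7  col G=7
row: 15 vs 7

buggy=15 correct=7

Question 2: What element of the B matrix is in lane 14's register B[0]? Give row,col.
4,3

lane 14: g=3 (14/4), t=2 (14%4)
i=0: r=2*2+0+0=4, c=g=3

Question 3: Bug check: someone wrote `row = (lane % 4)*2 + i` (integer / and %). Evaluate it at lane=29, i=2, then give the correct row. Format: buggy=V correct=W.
`(lane % 4)*2 + i`[29,2]->4
L=29->gid=29>>2=7, tid=29&3=1
[2]->row 1·2+0+8=10  col gid=7
row: 4 vs 10

buggy=4 correct=10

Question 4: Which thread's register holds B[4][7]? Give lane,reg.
30,0

c=7→G=7  r=4→rhi=0,T=2,p=0
L=7*4+2=30  i=0*2+0=0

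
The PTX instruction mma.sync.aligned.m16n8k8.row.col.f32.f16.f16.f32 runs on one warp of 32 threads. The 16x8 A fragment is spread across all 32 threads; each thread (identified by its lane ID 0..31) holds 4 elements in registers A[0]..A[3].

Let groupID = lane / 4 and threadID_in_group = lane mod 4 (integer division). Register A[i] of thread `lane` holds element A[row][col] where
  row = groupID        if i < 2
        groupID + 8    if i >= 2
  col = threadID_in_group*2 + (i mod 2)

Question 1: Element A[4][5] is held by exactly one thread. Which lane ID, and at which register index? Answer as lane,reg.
r=4⇒gr=4,Rb=0  c=5⇒th=2,odd=1
L=4*4+2=18  i=0*2+1=1

18,1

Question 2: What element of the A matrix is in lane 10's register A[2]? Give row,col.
lane 10: g=2 (10/4), t=2 (10%4)
i=2: r=2+8=10, c=2*2+0=4

10,4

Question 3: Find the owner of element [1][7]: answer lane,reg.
r: 1->gid=1,r8=0  c: 7->tid=3,i&1=1
L=1*4+3=7  i=0*2+1=1

7,1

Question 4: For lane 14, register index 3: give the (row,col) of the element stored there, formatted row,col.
L=14=>grp=14>>2=3, tig=14&3=2
[3]=>row 3+8=11  col 2·2+1=5

11,5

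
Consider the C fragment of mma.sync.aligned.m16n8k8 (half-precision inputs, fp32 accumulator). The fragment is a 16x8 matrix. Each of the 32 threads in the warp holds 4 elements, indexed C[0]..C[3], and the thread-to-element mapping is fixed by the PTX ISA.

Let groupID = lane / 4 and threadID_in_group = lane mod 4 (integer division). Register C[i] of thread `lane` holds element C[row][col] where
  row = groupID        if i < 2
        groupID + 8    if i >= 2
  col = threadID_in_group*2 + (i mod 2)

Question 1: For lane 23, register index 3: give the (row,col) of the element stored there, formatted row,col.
13,7

23: grp=5,tig=3
[3] (5+8,3*2+1) = (13,7)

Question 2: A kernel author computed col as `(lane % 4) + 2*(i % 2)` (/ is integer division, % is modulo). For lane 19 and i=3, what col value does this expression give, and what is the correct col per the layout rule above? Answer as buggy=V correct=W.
`(lane % 4) + 2*(i % 2)`[19,3]->5
lane 19: g=4 (19/4), t=3 (19%4)
i=3: r=4+8=12, c=3*2+1=7
col: 5 vs 7

buggy=5 correct=7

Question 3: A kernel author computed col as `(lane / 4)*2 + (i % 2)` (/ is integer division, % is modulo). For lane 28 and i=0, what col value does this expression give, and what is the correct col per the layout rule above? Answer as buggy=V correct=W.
`(lane / 4)*2 + (i % 2)`[28,0]→14
L=28→G=28>>2=7, T=28&3=0
[0]→row 7+0=7  col 0·2+0=0
col: 14 vs 0

buggy=14 correct=0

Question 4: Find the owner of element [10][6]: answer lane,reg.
11,2

r=10⇒gr=2,Rb=1  c=6⇒th=3,odd=0
L=2*4+3=11  i=1*2+0=2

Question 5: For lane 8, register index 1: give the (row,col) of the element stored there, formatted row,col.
L=8→G=8>>2=2, T=8&3=0
[1]→row 2+0=2  col 0·2+1=1

2,1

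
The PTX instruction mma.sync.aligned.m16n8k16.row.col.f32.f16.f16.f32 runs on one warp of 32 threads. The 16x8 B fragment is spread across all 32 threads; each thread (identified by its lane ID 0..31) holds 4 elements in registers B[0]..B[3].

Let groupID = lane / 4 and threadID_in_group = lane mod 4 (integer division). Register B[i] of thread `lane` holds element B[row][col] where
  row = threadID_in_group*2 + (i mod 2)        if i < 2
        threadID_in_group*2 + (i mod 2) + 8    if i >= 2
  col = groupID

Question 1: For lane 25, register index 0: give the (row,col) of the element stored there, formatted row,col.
2,6

lane 25→25/4=6, 25 mod 4=1
i=0  r:2·1+0+0→2  c:6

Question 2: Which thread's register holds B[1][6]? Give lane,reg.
24,1

c:6=>grp=6  r:1=>rB=0,tig=0,lo=1
L=6*4+0=24  i=0*2+1=1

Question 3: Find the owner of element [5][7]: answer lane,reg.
c:7=>grp=7  r:5=>rB=0,tig=2,lo=1
L=7*4+2=30  i=0*2+1=1

30,1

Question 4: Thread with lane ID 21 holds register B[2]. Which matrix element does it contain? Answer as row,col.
L=21⇒gr=21>>2=5, th=21&3=1
[2]⇒row 1·2+0+8=10  col gr=5

10,5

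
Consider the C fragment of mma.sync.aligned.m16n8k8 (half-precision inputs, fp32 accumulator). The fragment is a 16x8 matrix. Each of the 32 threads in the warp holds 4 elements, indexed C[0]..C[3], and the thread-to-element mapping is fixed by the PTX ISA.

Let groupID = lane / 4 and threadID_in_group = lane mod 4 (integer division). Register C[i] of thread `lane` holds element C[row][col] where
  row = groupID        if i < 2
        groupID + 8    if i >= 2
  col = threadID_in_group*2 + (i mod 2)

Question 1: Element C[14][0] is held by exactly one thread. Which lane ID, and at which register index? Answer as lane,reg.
24,2

r:14=>grp=6,rB=1  c:0=>tig=0,lo=0
L=6*4+0=24  i=1*2+0=2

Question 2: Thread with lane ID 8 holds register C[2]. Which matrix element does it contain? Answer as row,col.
8: grp=2,tig=0
[2] (2+8,0*2+0) = (10,0)

10,0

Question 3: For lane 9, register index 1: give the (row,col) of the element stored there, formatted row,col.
L=9->gid=9>>2=2, tid=9&3=1
[1]->row 2+0=2  col 1·2+1=3

2,3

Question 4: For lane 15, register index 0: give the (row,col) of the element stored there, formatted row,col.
lane 15→15/4=3, 15 mod 4=3
i=0  r:3+0→3  c:2·3+0→6

3,6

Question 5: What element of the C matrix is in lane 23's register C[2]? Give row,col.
23: gr=5,th=3
[2] (5+8,3*2+0) = (13,6)

13,6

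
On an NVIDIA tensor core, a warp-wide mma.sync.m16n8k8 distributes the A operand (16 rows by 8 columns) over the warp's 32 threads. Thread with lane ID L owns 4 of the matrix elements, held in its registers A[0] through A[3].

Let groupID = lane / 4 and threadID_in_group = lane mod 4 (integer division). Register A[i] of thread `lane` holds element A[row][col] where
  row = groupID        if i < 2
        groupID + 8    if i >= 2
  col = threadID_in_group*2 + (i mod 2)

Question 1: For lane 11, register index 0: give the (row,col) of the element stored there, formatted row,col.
lane 11→11/4=2, 11 mod 4=3
i=0  r:2+0→2  c:2·3+0→6

2,6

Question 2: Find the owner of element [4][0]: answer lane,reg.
r:4=>grp=4,rB=0  c:0=>tig=0,lo=0
L=4*4+0=16  i=0*2+0=0

16,0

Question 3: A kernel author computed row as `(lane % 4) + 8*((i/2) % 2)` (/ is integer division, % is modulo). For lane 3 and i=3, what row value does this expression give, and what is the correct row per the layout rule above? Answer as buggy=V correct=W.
`(lane % 4) + 8*((i/2) % 2)`[3,3]⇒11
lane 3⇒3/4=0, 3 mod 4=3
i=3  r:0+8⇒8  c:2·3+1⇒7
row: 11 vs 8

buggy=11 correct=8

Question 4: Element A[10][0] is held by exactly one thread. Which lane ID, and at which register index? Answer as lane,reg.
8,2

r=10->g=2,rb=1  c=0->t=0,b0=0
L=2*4+0=8  i=1*2+0=2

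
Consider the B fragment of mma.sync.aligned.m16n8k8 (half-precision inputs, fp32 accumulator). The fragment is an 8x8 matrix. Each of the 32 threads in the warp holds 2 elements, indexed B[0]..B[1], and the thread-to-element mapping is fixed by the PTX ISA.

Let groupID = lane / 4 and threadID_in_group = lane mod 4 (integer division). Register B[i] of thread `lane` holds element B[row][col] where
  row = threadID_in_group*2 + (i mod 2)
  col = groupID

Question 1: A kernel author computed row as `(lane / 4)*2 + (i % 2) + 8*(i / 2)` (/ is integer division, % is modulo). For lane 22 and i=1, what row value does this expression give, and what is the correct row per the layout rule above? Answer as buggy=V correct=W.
`(lane / 4)*2 + (i % 2) + 8*(i / 2)`[22,1]->11
lane 22: g=5 (22/4), t=2 (22%4)
i=1: r=2*2+1=5, c=g=5
row: 11 vs 5

buggy=11 correct=5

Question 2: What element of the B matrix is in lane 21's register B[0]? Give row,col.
21: gr=5,th=1
[0] (1*2+0,5) = (2,5)

2,5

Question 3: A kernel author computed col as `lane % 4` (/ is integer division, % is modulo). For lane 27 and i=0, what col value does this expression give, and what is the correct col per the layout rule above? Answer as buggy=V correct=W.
buggy=3 correct=6

`lane % 4`[27,0]->3
lane 27: gid=6 (27/4), tid=3 (27%4)
i=0: r=3*2+0=6, c=gid=6
col: 3 vs 6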